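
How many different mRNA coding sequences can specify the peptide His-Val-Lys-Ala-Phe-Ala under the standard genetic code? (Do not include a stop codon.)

512

His: 2 codons.
Val: 4 codons.
Lys: 2 codons.
Ala: 4 codons.
Phe: 2 codons.
Ala: 4 codons.
2 × 4 × 2 × 4 × 2 × 4 = 512.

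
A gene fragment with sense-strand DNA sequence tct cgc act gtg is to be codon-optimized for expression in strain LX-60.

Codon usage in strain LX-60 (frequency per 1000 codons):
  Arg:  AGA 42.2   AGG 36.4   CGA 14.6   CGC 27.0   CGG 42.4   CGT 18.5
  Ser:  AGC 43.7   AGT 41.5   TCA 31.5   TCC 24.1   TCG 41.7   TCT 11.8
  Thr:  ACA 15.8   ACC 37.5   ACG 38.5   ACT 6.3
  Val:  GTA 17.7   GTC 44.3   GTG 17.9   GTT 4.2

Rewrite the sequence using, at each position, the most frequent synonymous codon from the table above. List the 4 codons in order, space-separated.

Codon 1 (Ser): best is AGC at 43.7.
Codon 2 (Arg): best is CGG at 42.4.
Codon 3 (Thr): best is ACG at 38.5.
Codon 4 (Val): best is GTC at 44.3.

AGC CGG ACG GTC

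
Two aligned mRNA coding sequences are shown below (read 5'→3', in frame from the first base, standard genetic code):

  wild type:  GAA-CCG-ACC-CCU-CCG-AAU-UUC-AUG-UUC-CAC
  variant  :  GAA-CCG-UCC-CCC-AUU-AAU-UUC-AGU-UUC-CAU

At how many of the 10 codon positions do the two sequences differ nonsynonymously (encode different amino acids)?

Codon 1: GAA Glu / GAA Glu — identical.
Codon 2: CCG Pro / CCG Pro — identical.
Codon 3: ACC Thr / UCC Ser — nonsynonymous.
Codon 4: CCU Pro / CCC Pro — synonymous.
Codon 5: CCG Pro / AUU Ile — nonsynonymous.
Codon 6: AAU Asn / AAU Asn — identical.
Codon 7: UUC Phe / UUC Phe — identical.
Codon 8: AUG Met / AGU Ser — nonsynonymous.
Codon 9: UUC Phe / UUC Phe — identical.
Codon 10: CAC His / CAU His — synonymous.
Nonsynonymous differences: 3.

3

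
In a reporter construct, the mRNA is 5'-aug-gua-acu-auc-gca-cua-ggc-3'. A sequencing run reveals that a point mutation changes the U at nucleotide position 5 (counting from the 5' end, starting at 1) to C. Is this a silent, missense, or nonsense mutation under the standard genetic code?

Position 5 falls in codon 2: GUA → Val.
After the substitution the codon is GCA → Ala.
Val ≠ Ala, so this is a missense mutation.

missense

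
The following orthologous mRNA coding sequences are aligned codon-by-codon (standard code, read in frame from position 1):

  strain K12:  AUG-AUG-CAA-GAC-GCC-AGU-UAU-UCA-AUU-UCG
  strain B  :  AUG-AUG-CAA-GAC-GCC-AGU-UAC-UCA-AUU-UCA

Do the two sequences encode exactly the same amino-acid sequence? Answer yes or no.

Codon 1: AUG Met / AUG Met — identical.
Codon 2: AUG Met / AUG Met — identical.
Codon 3: CAA Gln / CAA Gln — identical.
Codon 4: GAC Asp / GAC Asp — identical.
Codon 5: GCC Ala / GCC Ala — identical.
Codon 6: AGU Ser / AGU Ser — identical.
Codon 7: UAU Tyr / UAC Tyr — synonymous.
Codon 8: UCA Ser / UCA Ser — identical.
Codon 9: AUU Ile / AUU Ile — identical.
Codon 10: UCG Ser / UCA Ser — synonymous.
Nonsynonymous differences: 0 → same protein.

yes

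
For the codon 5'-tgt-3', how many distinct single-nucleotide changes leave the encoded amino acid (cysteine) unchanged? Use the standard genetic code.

1

Position 1: none → 0 synonymous.
Position 2: none → 0 synonymous.
Position 3: TGC → 1 synonymous.
Total: 0 + 0 + 1 = 1.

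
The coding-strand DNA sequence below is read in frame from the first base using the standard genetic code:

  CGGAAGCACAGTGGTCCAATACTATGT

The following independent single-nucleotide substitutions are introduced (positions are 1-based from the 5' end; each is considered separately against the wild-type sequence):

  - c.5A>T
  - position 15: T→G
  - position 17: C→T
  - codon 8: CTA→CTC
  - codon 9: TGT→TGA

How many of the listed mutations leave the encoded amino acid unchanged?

2

Codon 2: AAG (Lys) → ATG (Met) — missense.
Codon 5: GGT (Gly) → GGG (Gly) — synonymous.
Codon 6: CCA (Pro) → CTA (Leu) — missense.
Codon 8: CTA (Leu) → CTC (Leu) — synonymous.
Codon 9: TGT (Cys) → TGA (Stop) — nonsense.
Synonymous: 2 of 5.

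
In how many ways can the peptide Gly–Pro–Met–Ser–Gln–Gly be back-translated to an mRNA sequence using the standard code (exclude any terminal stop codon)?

Gly: 4 codons.
Pro: 4 codons.
Met: 1 codon.
Ser: 6 codons.
Gln: 2 codons.
Gly: 4 codons.
4 × 4 × 1 × 6 × 2 × 4 = 768.

768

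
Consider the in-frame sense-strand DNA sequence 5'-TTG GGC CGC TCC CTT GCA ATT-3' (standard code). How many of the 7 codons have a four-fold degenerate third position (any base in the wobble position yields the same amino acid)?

5

Codon 1 TTG (Leu): third position 2-fold.
Codon 2 GGC (Gly): third position 4-fold.
Codon 3 CGC (Arg): third position 4-fold.
Codon 4 TCC (Ser): third position 4-fold.
Codon 5 CTT (Leu): third position 4-fold.
Codon 6 GCA (Ala): third position 4-fold.
Codon 7 ATT (Ile): third position 3-fold.
Four-fold degenerate third positions: 5.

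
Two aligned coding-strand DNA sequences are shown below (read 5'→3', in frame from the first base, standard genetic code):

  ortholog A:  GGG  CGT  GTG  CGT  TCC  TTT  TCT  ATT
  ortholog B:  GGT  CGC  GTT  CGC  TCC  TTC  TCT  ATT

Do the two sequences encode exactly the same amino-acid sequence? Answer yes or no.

Codon 1: GGG Gly / GGT Gly — synonymous.
Codon 2: CGT Arg / CGC Arg — synonymous.
Codon 3: GTG Val / GTT Val — synonymous.
Codon 4: CGT Arg / CGC Arg — synonymous.
Codon 5: TCC Ser / TCC Ser — identical.
Codon 6: TTT Phe / TTC Phe — synonymous.
Codon 7: TCT Ser / TCT Ser — identical.
Codon 8: ATT Ile / ATT Ile — identical.
Nonsynonymous differences: 0 → same protein.

yes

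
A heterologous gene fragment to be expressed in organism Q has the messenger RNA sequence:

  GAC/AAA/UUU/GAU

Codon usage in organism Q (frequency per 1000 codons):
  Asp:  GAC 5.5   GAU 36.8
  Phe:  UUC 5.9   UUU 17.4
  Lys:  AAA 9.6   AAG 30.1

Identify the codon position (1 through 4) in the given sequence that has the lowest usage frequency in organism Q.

1

Codon 1 GAC (Asp): 5.5 per 1000.
Codon 2 AAA (Lys): 9.6 per 1000.
Codon 3 UUU (Phe): 17.4 per 1000.
Codon 4 GAU (Asp): 36.8 per 1000.
Lowest frequency is 5.5 at codon 1.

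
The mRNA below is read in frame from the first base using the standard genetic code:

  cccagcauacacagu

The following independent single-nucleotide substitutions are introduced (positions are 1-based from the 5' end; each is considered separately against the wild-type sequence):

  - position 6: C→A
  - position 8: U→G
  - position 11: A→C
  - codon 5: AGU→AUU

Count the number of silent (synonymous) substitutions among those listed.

0

Codon 2: AGC (Ser) → AGA (Arg) — missense.
Codon 3: AUA (Ile) → AGA (Arg) — missense.
Codon 4: CAC (His) → CCC (Pro) — missense.
Codon 5: AGU (Ser) → AUU (Ile) — missense.
Synonymous: 0 of 4.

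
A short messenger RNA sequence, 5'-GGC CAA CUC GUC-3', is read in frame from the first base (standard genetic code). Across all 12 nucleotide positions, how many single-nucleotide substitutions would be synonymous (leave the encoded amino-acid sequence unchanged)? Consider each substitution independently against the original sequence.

Codon 1 (GGC, Gly): 3 synonymous substitutions.
Codon 2 (CAA, Gln): 1 synonymous substitution.
Codon 3 (CUC, Leu): 3 synonymous substitutions.
Codon 4 (GUC, Val): 3 synonymous substitutions.
Total: 3 + 1 + 3 + 3 = 10.

10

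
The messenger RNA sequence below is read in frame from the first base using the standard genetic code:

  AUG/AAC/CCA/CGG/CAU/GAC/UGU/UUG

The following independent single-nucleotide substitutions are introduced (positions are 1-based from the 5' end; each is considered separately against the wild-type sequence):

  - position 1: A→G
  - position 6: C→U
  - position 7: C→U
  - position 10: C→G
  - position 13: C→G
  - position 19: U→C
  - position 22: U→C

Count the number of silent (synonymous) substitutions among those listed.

Codon 1: AUG (Met) → GUG (Val) — missense.
Codon 2: AAC (Asn) → AAU (Asn) — synonymous.
Codon 3: CCA (Pro) → UCA (Ser) — missense.
Codon 4: CGG (Arg) → GGG (Gly) — missense.
Codon 5: CAU (His) → GAU (Asp) — missense.
Codon 7: UGU (Cys) → CGU (Arg) — missense.
Codon 8: UUG (Leu) → CUG (Leu) — synonymous.
Synonymous: 2 of 7.

2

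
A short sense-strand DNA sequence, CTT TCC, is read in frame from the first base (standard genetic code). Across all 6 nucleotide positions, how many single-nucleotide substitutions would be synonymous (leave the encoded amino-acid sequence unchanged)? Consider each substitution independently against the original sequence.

6

Codon 1 (CTT, Leu): 3 synonymous substitutions.
Codon 2 (TCC, Ser): 3 synonymous substitutions.
Total: 3 + 3 = 6.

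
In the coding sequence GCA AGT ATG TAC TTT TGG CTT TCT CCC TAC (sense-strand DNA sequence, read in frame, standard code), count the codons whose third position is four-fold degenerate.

4

Codon 1 GCA (Ala): third position 4-fold.
Codon 2 AGT (Ser): third position 2-fold.
Codon 3 ATG (Met): third position 1-fold.
Codon 4 TAC (Tyr): third position 2-fold.
Codon 5 TTT (Phe): third position 2-fold.
Codon 6 TGG (Trp): third position 1-fold.
Codon 7 CTT (Leu): third position 4-fold.
Codon 8 TCT (Ser): third position 4-fold.
Codon 9 CCC (Pro): third position 4-fold.
Codon 10 TAC (Tyr): third position 2-fold.
Four-fold degenerate third positions: 4.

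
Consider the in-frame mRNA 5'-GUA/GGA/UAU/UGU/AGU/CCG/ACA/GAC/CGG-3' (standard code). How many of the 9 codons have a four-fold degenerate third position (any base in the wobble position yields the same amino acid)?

Codon 1 GUA (Val): third position 4-fold.
Codon 2 GGA (Gly): third position 4-fold.
Codon 3 UAU (Tyr): third position 2-fold.
Codon 4 UGU (Cys): third position 2-fold.
Codon 5 AGU (Ser): third position 2-fold.
Codon 6 CCG (Pro): third position 4-fold.
Codon 7 ACA (Thr): third position 4-fold.
Codon 8 GAC (Asp): third position 2-fold.
Codon 9 CGG (Arg): third position 4-fold.
Four-fold degenerate third positions: 5.

5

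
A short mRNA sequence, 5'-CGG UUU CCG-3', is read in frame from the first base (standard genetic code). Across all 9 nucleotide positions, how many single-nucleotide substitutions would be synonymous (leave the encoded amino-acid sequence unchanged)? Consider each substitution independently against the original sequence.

Codon 1 (CGG, Arg): 4 synonymous substitutions.
Codon 2 (UUU, Phe): 1 synonymous substitution.
Codon 3 (CCG, Pro): 3 synonymous substitutions.
Total: 4 + 1 + 3 = 8.

8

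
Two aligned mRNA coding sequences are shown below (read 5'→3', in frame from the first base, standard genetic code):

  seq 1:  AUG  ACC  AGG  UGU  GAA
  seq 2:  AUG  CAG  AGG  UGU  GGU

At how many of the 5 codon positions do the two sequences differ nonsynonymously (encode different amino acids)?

Codon 1: AUG Met / AUG Met — identical.
Codon 2: ACC Thr / CAG Gln — nonsynonymous.
Codon 3: AGG Arg / AGG Arg — identical.
Codon 4: UGU Cys / UGU Cys — identical.
Codon 5: GAA Glu / GGU Gly — nonsynonymous.
Nonsynonymous differences: 2.

2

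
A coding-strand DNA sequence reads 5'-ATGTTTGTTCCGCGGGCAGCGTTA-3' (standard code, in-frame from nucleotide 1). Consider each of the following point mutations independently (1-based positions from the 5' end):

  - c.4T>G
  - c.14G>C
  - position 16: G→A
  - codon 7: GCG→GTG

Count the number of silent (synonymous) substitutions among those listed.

0

Codon 2: TTT (Phe) → GTT (Val) — missense.
Codon 5: CGG (Arg) → CCG (Pro) — missense.
Codon 6: GCA (Ala) → ACA (Thr) — missense.
Codon 7: GCG (Ala) → GTG (Val) — missense.
Synonymous: 0 of 4.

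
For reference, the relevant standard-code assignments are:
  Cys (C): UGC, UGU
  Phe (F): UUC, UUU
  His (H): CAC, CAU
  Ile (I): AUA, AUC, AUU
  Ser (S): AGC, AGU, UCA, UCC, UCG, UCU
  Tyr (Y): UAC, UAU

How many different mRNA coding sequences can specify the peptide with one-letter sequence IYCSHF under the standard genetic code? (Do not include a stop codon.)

288

Ile: 3 codons.
Tyr: 2 codons.
Cys: 2 codons.
Ser: 6 codons.
His: 2 codons.
Phe: 2 codons.
3 × 2 × 2 × 6 × 2 × 2 = 288.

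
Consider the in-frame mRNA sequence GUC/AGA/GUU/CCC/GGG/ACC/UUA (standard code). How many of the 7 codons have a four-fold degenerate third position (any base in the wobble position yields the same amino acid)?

Codon 1 GUC (Val): third position 4-fold.
Codon 2 AGA (Arg): third position 2-fold.
Codon 3 GUU (Val): third position 4-fold.
Codon 4 CCC (Pro): third position 4-fold.
Codon 5 GGG (Gly): third position 4-fold.
Codon 6 ACC (Thr): third position 4-fold.
Codon 7 UUA (Leu): third position 2-fold.
Four-fold degenerate third positions: 5.

5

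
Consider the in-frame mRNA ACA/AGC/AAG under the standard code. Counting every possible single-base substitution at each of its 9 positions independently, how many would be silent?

5

Codon 1 (ACA, Thr): 3 synonymous substitutions.
Codon 2 (AGC, Ser): 1 synonymous substitution.
Codon 3 (AAG, Lys): 1 synonymous substitution.
Total: 3 + 1 + 1 = 5.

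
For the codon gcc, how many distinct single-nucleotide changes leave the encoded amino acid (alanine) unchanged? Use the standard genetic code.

Position 1: none → 0 synonymous.
Position 2: none → 0 synonymous.
Position 3: GCT, GCA, GCG → 3 synonymous.
Total: 0 + 0 + 3 = 3.

3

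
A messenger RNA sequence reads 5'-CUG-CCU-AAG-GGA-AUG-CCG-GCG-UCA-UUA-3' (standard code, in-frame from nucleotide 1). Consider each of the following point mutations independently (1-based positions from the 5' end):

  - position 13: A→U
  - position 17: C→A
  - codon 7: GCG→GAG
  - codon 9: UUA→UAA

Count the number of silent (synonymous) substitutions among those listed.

0

Codon 5: AUG (Met) → UUG (Leu) — missense.
Codon 6: CCG (Pro) → CAG (Gln) — missense.
Codon 7: GCG (Ala) → GAG (Glu) — missense.
Codon 9: UUA (Leu) → UAA (Stop) — nonsense.
Synonymous: 0 of 4.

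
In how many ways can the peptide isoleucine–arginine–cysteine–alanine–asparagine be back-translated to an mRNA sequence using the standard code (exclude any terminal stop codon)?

288

Ile: 3 codons.
Arg: 6 codons.
Cys: 2 codons.
Ala: 4 codons.
Asn: 2 codons.
3 × 6 × 2 × 4 × 2 = 288.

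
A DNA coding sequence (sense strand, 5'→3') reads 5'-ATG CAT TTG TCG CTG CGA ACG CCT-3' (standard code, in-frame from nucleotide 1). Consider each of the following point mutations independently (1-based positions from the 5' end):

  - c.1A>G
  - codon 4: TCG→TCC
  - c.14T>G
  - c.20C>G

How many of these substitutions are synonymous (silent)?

Codon 1: ATG (Met) → GTG (Val) — missense.
Codon 4: TCG (Ser) → TCC (Ser) — synonymous.
Codon 5: CTG (Leu) → CGG (Arg) — missense.
Codon 7: ACG (Thr) → AGG (Arg) — missense.
Synonymous: 1 of 4.

1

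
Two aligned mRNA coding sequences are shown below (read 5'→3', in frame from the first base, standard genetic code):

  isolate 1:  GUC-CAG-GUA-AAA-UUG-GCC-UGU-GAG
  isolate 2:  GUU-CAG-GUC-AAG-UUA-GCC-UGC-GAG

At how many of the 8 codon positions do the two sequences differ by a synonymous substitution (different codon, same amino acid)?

5

Codon 1: GUC Val / GUU Val — synonymous.
Codon 2: CAG Gln / CAG Gln — identical.
Codon 3: GUA Val / GUC Val — synonymous.
Codon 4: AAA Lys / AAG Lys — synonymous.
Codon 5: UUG Leu / UUA Leu — synonymous.
Codon 6: GCC Ala / GCC Ala — identical.
Codon 7: UGU Cys / UGC Cys — synonymous.
Codon 8: GAG Glu / GAG Glu — identical.
Synonymous differences: 5.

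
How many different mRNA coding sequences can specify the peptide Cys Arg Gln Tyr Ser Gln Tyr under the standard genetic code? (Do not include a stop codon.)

Cys: 2 codons.
Arg: 6 codons.
Gln: 2 codons.
Tyr: 2 codons.
Ser: 6 codons.
Gln: 2 codons.
Tyr: 2 codons.
2 × 6 × 2 × 2 × 6 × 2 × 2 = 1152.

1152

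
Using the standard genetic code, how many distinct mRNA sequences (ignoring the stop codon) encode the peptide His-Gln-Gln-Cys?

His: 2 codons.
Gln: 2 codons.
Gln: 2 codons.
Cys: 2 codons.
2 × 2 × 2 × 2 = 16.

16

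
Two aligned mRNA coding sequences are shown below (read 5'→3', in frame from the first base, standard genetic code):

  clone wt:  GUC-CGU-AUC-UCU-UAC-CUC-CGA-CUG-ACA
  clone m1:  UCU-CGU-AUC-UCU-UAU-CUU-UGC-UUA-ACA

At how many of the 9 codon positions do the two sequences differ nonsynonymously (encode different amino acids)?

Codon 1: GUC Val / UCU Ser — nonsynonymous.
Codon 2: CGU Arg / CGU Arg — identical.
Codon 3: AUC Ile / AUC Ile — identical.
Codon 4: UCU Ser / UCU Ser — identical.
Codon 5: UAC Tyr / UAU Tyr — synonymous.
Codon 6: CUC Leu / CUU Leu — synonymous.
Codon 7: CGA Arg / UGC Cys — nonsynonymous.
Codon 8: CUG Leu / UUA Leu — synonymous.
Codon 9: ACA Thr / ACA Thr — identical.
Nonsynonymous differences: 2.

2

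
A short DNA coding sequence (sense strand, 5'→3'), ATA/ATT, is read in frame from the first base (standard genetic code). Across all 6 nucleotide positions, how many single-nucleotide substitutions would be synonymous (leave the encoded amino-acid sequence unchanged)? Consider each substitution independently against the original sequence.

4

Codon 1 (ATA, Ile): 2 synonymous substitutions.
Codon 2 (ATT, Ile): 2 synonymous substitutions.
Total: 2 + 2 = 4.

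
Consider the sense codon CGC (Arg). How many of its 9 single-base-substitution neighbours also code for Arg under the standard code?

Position 1: none → 0 synonymous.
Position 2: none → 0 synonymous.
Position 3: CGU, CGA, CGG → 3 synonymous.
Total: 0 + 0 + 3 = 3.

3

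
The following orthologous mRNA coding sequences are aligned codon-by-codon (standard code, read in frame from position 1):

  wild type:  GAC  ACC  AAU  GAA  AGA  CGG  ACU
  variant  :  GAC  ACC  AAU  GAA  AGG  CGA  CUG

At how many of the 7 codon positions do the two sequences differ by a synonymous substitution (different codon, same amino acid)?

Codon 1: GAC Asp / GAC Asp — identical.
Codon 2: ACC Thr / ACC Thr — identical.
Codon 3: AAU Asn / AAU Asn — identical.
Codon 4: GAA Glu / GAA Glu — identical.
Codon 5: AGA Arg / AGG Arg — synonymous.
Codon 6: CGG Arg / CGA Arg — synonymous.
Codon 7: ACU Thr / CUG Leu — nonsynonymous.
Synonymous differences: 2.

2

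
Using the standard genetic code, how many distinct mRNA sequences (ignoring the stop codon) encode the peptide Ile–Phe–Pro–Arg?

Ile: 3 codons.
Phe: 2 codons.
Pro: 4 codons.
Arg: 6 codons.
3 × 2 × 4 × 6 = 144.

144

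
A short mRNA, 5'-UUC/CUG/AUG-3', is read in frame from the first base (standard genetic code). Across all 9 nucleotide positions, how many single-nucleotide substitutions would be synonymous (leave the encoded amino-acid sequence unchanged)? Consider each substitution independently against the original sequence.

Codon 1 (UUC, Phe): 1 synonymous substitution.
Codon 2 (CUG, Leu): 4 synonymous substitutions.
Codon 3 (AUG, Met): 0 synonymous substitutions.
Total: 1 + 4 + 0 = 5.

5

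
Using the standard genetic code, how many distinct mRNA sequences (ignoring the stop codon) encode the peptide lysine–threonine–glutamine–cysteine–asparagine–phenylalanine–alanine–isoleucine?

1536

Lys: 2 codons.
Thr: 4 codons.
Gln: 2 codons.
Cys: 2 codons.
Asn: 2 codons.
Phe: 2 codons.
Ala: 4 codons.
Ile: 3 codons.
2 × 4 × 2 × 2 × 2 × 2 × 4 × 3 = 1536.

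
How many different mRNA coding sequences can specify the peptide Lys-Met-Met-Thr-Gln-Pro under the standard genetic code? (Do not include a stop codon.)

Lys: 2 codons.
Met: 1 codon.
Met: 1 codon.
Thr: 4 codons.
Gln: 2 codons.
Pro: 4 codons.
2 × 1 × 1 × 4 × 2 × 4 = 64.

64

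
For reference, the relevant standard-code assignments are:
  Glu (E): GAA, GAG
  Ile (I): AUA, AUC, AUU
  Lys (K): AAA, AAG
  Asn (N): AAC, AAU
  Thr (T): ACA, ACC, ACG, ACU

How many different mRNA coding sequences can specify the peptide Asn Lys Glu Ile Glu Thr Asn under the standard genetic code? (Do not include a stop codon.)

Asn: 2 codons.
Lys: 2 codons.
Glu: 2 codons.
Ile: 3 codons.
Glu: 2 codons.
Thr: 4 codons.
Asn: 2 codons.
2 × 2 × 2 × 3 × 2 × 4 × 2 = 384.

384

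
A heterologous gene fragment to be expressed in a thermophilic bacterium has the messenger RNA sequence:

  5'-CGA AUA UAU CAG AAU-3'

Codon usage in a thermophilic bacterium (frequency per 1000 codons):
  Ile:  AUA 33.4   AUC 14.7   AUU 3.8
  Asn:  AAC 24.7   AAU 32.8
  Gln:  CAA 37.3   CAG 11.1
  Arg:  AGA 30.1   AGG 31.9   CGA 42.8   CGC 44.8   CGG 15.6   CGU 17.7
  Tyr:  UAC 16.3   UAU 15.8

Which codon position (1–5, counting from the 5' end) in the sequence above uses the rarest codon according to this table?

Codon 1 CGA (Arg): 42.8 per 1000.
Codon 2 AUA (Ile): 33.4 per 1000.
Codon 3 UAU (Tyr): 15.8 per 1000.
Codon 4 CAG (Gln): 11.1 per 1000.
Codon 5 AAU (Asn): 32.8 per 1000.
Lowest frequency is 11.1 at codon 4.

4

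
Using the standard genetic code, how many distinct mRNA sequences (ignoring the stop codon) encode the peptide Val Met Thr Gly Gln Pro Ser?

Val: 4 codons.
Met: 1 codon.
Thr: 4 codons.
Gly: 4 codons.
Gln: 2 codons.
Pro: 4 codons.
Ser: 6 codons.
4 × 1 × 4 × 4 × 2 × 4 × 6 = 3072.

3072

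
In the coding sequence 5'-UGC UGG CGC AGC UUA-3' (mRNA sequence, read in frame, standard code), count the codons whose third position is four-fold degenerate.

Codon 1 UGC (Cys): third position 2-fold.
Codon 2 UGG (Trp): third position 1-fold.
Codon 3 CGC (Arg): third position 4-fold.
Codon 4 AGC (Ser): third position 2-fold.
Codon 5 UUA (Leu): third position 2-fold.
Four-fold degenerate third positions: 1.

1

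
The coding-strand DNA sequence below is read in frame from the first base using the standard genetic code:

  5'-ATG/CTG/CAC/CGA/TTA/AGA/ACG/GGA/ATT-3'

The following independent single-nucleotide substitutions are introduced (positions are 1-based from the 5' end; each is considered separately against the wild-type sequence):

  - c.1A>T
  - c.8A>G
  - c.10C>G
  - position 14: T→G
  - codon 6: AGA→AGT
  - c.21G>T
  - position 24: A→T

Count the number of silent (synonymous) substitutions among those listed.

2

Codon 1: ATG (Met) → TTG (Leu) — missense.
Codon 3: CAC (His) → CGC (Arg) — missense.
Codon 4: CGA (Arg) → GGA (Gly) — missense.
Codon 5: TTA (Leu) → TGA (Stop) — nonsense.
Codon 6: AGA (Arg) → AGT (Ser) — missense.
Codon 7: ACG (Thr) → ACT (Thr) — synonymous.
Codon 8: GGA (Gly) → GGT (Gly) — synonymous.
Synonymous: 2 of 7.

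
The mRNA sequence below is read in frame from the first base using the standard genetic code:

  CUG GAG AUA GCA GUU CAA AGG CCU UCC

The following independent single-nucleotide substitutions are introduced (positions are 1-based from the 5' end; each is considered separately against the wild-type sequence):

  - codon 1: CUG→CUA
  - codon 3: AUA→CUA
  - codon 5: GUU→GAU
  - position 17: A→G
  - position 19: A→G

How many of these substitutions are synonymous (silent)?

Codon 1: CUG (Leu) → CUA (Leu) — synonymous.
Codon 3: AUA (Ile) → CUA (Leu) — missense.
Codon 5: GUU (Val) → GAU (Asp) — missense.
Codon 6: CAA (Gln) → CGA (Arg) — missense.
Codon 7: AGG (Arg) → GGG (Gly) — missense.
Synonymous: 1 of 5.

1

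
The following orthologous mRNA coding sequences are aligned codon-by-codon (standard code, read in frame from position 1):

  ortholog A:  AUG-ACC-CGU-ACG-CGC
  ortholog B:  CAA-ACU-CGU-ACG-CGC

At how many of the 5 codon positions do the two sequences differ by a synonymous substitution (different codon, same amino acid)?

Codon 1: AUG Met / CAA Gln — nonsynonymous.
Codon 2: ACC Thr / ACU Thr — synonymous.
Codon 3: CGU Arg / CGU Arg — identical.
Codon 4: ACG Thr / ACG Thr — identical.
Codon 5: CGC Arg / CGC Arg — identical.
Synonymous differences: 1.

1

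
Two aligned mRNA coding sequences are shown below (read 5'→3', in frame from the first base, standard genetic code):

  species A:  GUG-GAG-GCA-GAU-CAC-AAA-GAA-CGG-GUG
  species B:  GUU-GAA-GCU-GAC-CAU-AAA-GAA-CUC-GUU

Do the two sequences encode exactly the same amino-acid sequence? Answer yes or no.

Codon 1: GUG Val / GUU Val — synonymous.
Codon 2: GAG Glu / GAA Glu — synonymous.
Codon 3: GCA Ala / GCU Ala — synonymous.
Codon 4: GAU Asp / GAC Asp — synonymous.
Codon 5: CAC His / CAU His — synonymous.
Codon 6: AAA Lys / AAA Lys — identical.
Codon 7: GAA Glu / GAA Glu — identical.
Codon 8: CGG Arg / CUC Leu — nonsynonymous.
Codon 9: GUG Val / GUU Val — synonymous.
Nonsynonymous differences: 1 → different protein.

no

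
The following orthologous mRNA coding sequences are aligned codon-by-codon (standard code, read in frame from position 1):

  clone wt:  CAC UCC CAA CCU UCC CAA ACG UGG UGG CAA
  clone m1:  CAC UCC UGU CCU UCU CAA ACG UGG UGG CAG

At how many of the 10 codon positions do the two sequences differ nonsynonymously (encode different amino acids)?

Codon 1: CAC His / CAC His — identical.
Codon 2: UCC Ser / UCC Ser — identical.
Codon 3: CAA Gln / UGU Cys — nonsynonymous.
Codon 4: CCU Pro / CCU Pro — identical.
Codon 5: UCC Ser / UCU Ser — synonymous.
Codon 6: CAA Gln / CAA Gln — identical.
Codon 7: ACG Thr / ACG Thr — identical.
Codon 8: UGG Trp / UGG Trp — identical.
Codon 9: UGG Trp / UGG Trp — identical.
Codon 10: CAA Gln / CAG Gln — synonymous.
Nonsynonymous differences: 1.

1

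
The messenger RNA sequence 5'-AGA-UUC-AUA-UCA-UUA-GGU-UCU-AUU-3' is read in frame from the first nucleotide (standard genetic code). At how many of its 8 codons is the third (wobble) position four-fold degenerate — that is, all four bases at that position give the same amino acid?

Codon 1 AGA (Arg): third position 2-fold.
Codon 2 UUC (Phe): third position 2-fold.
Codon 3 AUA (Ile): third position 3-fold.
Codon 4 UCA (Ser): third position 4-fold.
Codon 5 UUA (Leu): third position 2-fold.
Codon 6 GGU (Gly): third position 4-fold.
Codon 7 UCU (Ser): third position 4-fold.
Codon 8 AUU (Ile): third position 3-fold.
Four-fold degenerate third positions: 3.

3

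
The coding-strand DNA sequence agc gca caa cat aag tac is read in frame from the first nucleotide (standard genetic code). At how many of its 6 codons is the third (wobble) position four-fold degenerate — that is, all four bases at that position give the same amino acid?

1

Codon 1 AGC (Ser): third position 2-fold.
Codon 2 GCA (Ala): third position 4-fold.
Codon 3 CAA (Gln): third position 2-fold.
Codon 4 CAT (His): third position 2-fold.
Codon 5 AAG (Lys): third position 2-fold.
Codon 6 TAC (Tyr): third position 2-fold.
Four-fold degenerate third positions: 1.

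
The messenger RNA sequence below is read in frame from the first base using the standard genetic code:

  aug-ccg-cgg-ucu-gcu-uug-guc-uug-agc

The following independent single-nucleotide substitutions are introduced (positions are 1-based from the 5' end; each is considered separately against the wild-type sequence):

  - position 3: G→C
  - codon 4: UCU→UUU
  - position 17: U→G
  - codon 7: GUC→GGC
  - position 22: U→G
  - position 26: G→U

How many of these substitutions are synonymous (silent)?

0

Codon 1: AUG (Met) → AUC (Ile) — missense.
Codon 4: UCU (Ser) → UUU (Phe) — missense.
Codon 6: UUG (Leu) → UGG (Trp) — missense.
Codon 7: GUC (Val) → GGC (Gly) — missense.
Codon 8: UUG (Leu) → GUG (Val) — missense.
Codon 9: AGC (Ser) → AUC (Ile) — missense.
Synonymous: 0 of 6.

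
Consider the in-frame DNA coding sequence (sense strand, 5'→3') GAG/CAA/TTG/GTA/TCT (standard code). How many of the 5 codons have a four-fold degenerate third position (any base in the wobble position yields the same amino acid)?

2

Codon 1 GAG (Glu): third position 2-fold.
Codon 2 CAA (Gln): third position 2-fold.
Codon 3 TTG (Leu): third position 2-fold.
Codon 4 GTA (Val): third position 4-fold.
Codon 5 TCT (Ser): third position 4-fold.
Four-fold degenerate third positions: 2.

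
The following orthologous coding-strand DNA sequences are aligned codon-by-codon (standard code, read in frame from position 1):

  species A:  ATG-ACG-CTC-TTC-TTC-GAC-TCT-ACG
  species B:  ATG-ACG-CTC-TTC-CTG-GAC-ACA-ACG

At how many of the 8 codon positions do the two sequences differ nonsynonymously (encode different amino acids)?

2

Codon 1: ATG Met / ATG Met — identical.
Codon 2: ACG Thr / ACG Thr — identical.
Codon 3: CTC Leu / CTC Leu — identical.
Codon 4: TTC Phe / TTC Phe — identical.
Codon 5: TTC Phe / CTG Leu — nonsynonymous.
Codon 6: GAC Asp / GAC Asp — identical.
Codon 7: TCT Ser / ACA Thr — nonsynonymous.
Codon 8: ACG Thr / ACG Thr — identical.
Nonsynonymous differences: 2.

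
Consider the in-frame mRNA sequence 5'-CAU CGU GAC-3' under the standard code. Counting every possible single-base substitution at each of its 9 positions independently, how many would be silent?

5

Codon 1 (CAU, His): 1 synonymous substitution.
Codon 2 (CGU, Arg): 3 synonymous substitutions.
Codon 3 (GAC, Asp): 1 synonymous substitution.
Total: 1 + 3 + 1 = 5.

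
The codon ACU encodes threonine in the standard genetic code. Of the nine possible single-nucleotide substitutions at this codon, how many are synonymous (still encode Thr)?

Position 1: none → 0 synonymous.
Position 2: none → 0 synonymous.
Position 3: ACC, ACA, ACG → 3 synonymous.
Total: 0 + 0 + 3 = 3.

3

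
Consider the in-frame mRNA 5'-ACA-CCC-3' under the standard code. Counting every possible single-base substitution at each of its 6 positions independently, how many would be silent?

Codon 1 (ACA, Thr): 3 synonymous substitutions.
Codon 2 (CCC, Pro): 3 synonymous substitutions.
Total: 3 + 3 = 6.

6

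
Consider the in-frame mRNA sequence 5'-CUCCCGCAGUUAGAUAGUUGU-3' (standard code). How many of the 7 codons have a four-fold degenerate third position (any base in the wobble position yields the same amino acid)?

Codon 1 CUC (Leu): third position 4-fold.
Codon 2 CCG (Pro): third position 4-fold.
Codon 3 CAG (Gln): third position 2-fold.
Codon 4 UUA (Leu): third position 2-fold.
Codon 5 GAU (Asp): third position 2-fold.
Codon 6 AGU (Ser): third position 2-fold.
Codon 7 UGU (Cys): third position 2-fold.
Four-fold degenerate third positions: 2.

2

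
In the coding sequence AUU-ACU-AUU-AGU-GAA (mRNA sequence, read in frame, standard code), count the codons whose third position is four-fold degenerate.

Codon 1 AUU (Ile): third position 3-fold.
Codon 2 ACU (Thr): third position 4-fold.
Codon 3 AUU (Ile): third position 3-fold.
Codon 4 AGU (Ser): third position 2-fold.
Codon 5 GAA (Glu): third position 2-fold.
Four-fold degenerate third positions: 1.

1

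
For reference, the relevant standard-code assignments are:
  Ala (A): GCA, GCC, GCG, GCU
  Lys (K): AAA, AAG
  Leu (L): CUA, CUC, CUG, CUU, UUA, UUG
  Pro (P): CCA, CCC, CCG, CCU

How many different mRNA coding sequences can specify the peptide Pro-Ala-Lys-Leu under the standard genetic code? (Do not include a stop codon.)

Pro: 4 codons.
Ala: 4 codons.
Lys: 2 codons.
Leu: 6 codons.
4 × 4 × 2 × 6 = 192.

192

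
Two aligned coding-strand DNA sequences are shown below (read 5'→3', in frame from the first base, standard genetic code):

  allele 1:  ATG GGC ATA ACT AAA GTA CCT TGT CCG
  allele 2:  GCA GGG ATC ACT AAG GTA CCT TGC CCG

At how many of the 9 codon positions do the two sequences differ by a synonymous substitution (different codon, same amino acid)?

4

Codon 1: ATG Met / GCA Ala — nonsynonymous.
Codon 2: GGC Gly / GGG Gly — synonymous.
Codon 3: ATA Ile / ATC Ile — synonymous.
Codon 4: ACT Thr / ACT Thr — identical.
Codon 5: AAA Lys / AAG Lys — synonymous.
Codon 6: GTA Val / GTA Val — identical.
Codon 7: CCT Pro / CCT Pro — identical.
Codon 8: TGT Cys / TGC Cys — synonymous.
Codon 9: CCG Pro / CCG Pro — identical.
Synonymous differences: 4.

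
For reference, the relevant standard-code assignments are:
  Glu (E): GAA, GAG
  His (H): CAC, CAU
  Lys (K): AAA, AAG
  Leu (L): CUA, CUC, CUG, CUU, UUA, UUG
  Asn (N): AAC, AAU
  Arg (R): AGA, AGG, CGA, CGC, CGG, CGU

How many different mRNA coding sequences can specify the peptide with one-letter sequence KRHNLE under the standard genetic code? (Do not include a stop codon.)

576

Lys: 2 codons.
Arg: 6 codons.
His: 2 codons.
Asn: 2 codons.
Leu: 6 codons.
Glu: 2 codons.
2 × 6 × 2 × 2 × 6 × 2 = 576.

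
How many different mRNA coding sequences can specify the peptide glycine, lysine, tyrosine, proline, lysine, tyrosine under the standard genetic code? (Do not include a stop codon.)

256

Gly: 4 codons.
Lys: 2 codons.
Tyr: 2 codons.
Pro: 4 codons.
Lys: 2 codons.
Tyr: 2 codons.
4 × 2 × 2 × 4 × 2 × 2 = 256.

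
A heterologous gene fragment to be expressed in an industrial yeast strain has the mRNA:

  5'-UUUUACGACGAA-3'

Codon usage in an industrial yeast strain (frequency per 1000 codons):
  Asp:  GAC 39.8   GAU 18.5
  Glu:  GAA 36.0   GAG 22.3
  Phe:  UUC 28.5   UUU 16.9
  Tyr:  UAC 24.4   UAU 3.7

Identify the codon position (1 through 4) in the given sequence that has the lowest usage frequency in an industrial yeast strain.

Codon 1 UUU (Phe): 16.9 per 1000.
Codon 2 UAC (Tyr): 24.4 per 1000.
Codon 3 GAC (Asp): 39.8 per 1000.
Codon 4 GAA (Glu): 36.0 per 1000.
Lowest frequency is 16.9 at codon 1.

1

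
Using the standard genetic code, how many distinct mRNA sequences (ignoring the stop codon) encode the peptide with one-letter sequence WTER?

48

Trp: 1 codon.
Thr: 4 codons.
Glu: 2 codons.
Arg: 6 codons.
1 × 4 × 2 × 6 = 48.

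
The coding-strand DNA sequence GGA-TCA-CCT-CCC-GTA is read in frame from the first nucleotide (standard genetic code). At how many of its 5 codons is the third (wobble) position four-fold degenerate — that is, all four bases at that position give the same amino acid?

5

Codon 1 GGA (Gly): third position 4-fold.
Codon 2 TCA (Ser): third position 4-fold.
Codon 3 CCT (Pro): third position 4-fold.
Codon 4 CCC (Pro): third position 4-fold.
Codon 5 GTA (Val): third position 4-fold.
Four-fold degenerate third positions: 5.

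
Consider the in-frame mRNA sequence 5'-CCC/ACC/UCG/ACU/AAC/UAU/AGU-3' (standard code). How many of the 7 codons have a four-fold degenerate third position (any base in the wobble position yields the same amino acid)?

4

Codon 1 CCC (Pro): third position 4-fold.
Codon 2 ACC (Thr): third position 4-fold.
Codon 3 UCG (Ser): third position 4-fold.
Codon 4 ACU (Thr): third position 4-fold.
Codon 5 AAC (Asn): third position 2-fold.
Codon 6 UAU (Tyr): third position 2-fold.
Codon 7 AGU (Ser): third position 2-fold.
Four-fold degenerate third positions: 4.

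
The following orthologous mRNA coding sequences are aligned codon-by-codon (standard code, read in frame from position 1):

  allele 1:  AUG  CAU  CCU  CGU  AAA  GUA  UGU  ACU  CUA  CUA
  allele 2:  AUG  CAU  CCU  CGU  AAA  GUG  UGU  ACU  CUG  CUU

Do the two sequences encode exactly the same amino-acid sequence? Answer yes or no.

Codon 1: AUG Met / AUG Met — identical.
Codon 2: CAU His / CAU His — identical.
Codon 3: CCU Pro / CCU Pro — identical.
Codon 4: CGU Arg / CGU Arg — identical.
Codon 5: AAA Lys / AAA Lys — identical.
Codon 6: GUA Val / GUG Val — synonymous.
Codon 7: UGU Cys / UGU Cys — identical.
Codon 8: ACU Thr / ACU Thr — identical.
Codon 9: CUA Leu / CUG Leu — synonymous.
Codon 10: CUA Leu / CUU Leu — synonymous.
Nonsynonymous differences: 0 → same protein.

yes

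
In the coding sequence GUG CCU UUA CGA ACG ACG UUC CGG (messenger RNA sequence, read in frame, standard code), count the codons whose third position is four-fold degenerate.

Codon 1 GUG (Val): third position 4-fold.
Codon 2 CCU (Pro): third position 4-fold.
Codon 3 UUA (Leu): third position 2-fold.
Codon 4 CGA (Arg): third position 4-fold.
Codon 5 ACG (Thr): third position 4-fold.
Codon 6 ACG (Thr): third position 4-fold.
Codon 7 UUC (Phe): third position 2-fold.
Codon 8 CGG (Arg): third position 4-fold.
Four-fold degenerate third positions: 6.

6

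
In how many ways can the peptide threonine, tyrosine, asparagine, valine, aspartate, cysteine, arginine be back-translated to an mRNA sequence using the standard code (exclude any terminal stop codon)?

Thr: 4 codons.
Tyr: 2 codons.
Asn: 2 codons.
Val: 4 codons.
Asp: 2 codons.
Cys: 2 codons.
Arg: 6 codons.
4 × 2 × 2 × 4 × 2 × 2 × 6 = 1536.

1536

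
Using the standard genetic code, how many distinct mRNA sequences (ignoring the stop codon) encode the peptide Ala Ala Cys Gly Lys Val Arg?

Ala: 4 codons.
Ala: 4 codons.
Cys: 2 codons.
Gly: 4 codons.
Lys: 2 codons.
Val: 4 codons.
Arg: 6 codons.
4 × 4 × 2 × 4 × 2 × 4 × 6 = 6144.

6144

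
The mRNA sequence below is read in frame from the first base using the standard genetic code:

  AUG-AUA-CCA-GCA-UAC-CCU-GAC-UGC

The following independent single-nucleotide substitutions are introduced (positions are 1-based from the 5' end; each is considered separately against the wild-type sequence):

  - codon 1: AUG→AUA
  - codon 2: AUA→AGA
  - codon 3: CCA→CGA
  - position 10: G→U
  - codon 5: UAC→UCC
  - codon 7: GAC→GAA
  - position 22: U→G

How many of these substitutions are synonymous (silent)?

Codon 1: AUG (Met) → AUA (Ile) — missense.
Codon 2: AUA (Ile) → AGA (Arg) — missense.
Codon 3: CCA (Pro) → CGA (Arg) — missense.
Codon 4: GCA (Ala) → UCA (Ser) — missense.
Codon 5: UAC (Tyr) → UCC (Ser) — missense.
Codon 7: GAC (Asp) → GAA (Glu) — missense.
Codon 8: UGC (Cys) → GGC (Gly) — missense.
Synonymous: 0 of 7.

0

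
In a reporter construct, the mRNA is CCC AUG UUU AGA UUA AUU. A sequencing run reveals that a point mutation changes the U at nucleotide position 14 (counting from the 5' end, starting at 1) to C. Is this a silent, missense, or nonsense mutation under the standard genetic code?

missense

Position 14 falls in codon 5: UUA → Leu.
After the substitution the codon is UCA → Ser.
Leu ≠ Ser, so this is a missense mutation.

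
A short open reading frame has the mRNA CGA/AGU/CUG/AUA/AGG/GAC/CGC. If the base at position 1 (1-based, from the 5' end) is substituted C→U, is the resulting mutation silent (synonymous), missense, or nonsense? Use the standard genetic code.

nonsense

Position 1 falls in codon 1: CGA → Arg.
After the substitution the codon is UGA → Stop.
The new codon is a stop codon, so this is a nonsense mutation.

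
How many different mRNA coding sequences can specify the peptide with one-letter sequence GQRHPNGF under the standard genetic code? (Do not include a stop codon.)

Gly: 4 codons.
Gln: 2 codons.
Arg: 6 codons.
His: 2 codons.
Pro: 4 codons.
Asn: 2 codons.
Gly: 4 codons.
Phe: 2 codons.
4 × 2 × 6 × 2 × 4 × 2 × 4 × 2 = 6144.

6144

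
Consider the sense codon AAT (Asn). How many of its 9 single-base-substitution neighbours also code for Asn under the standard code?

Position 1: none → 0 synonymous.
Position 2: none → 0 synonymous.
Position 3: AAC → 1 synonymous.
Total: 0 + 0 + 1 = 1.

1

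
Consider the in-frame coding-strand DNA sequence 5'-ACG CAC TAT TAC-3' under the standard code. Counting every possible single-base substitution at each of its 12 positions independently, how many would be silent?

Codon 1 (ACG, Thr): 3 synonymous substitutions.
Codon 2 (CAC, His): 1 synonymous substitution.
Codon 3 (TAT, Tyr): 1 synonymous substitution.
Codon 4 (TAC, Tyr): 1 synonymous substitution.
Total: 3 + 1 + 1 + 1 = 6.

6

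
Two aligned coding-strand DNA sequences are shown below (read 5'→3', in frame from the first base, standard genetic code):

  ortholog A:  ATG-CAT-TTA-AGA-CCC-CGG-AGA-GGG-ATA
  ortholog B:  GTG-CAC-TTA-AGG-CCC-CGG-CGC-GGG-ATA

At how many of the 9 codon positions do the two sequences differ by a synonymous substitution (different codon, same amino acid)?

3

Codon 1: ATG Met / GTG Val — nonsynonymous.
Codon 2: CAT His / CAC His — synonymous.
Codon 3: TTA Leu / TTA Leu — identical.
Codon 4: AGA Arg / AGG Arg — synonymous.
Codon 5: CCC Pro / CCC Pro — identical.
Codon 6: CGG Arg / CGG Arg — identical.
Codon 7: AGA Arg / CGC Arg — synonymous.
Codon 8: GGG Gly / GGG Gly — identical.
Codon 9: ATA Ile / ATA Ile — identical.
Synonymous differences: 3.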